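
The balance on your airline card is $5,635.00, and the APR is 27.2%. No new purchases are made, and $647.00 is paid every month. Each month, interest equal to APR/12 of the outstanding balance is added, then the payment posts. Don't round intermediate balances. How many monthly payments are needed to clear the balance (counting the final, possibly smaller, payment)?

Monthly rate r = 27.2%/12 = 2.26667% = 0.0226667.
Recurrence: B ← B·(1+r) − $647.00.
Month 1: interest $127.73; balance after payment $5,115.73.
Month 2: interest $115.96; balance after payment $4,584.68.
Closed form: n = −ln(1 − rB₀/P)/ln(1+r) = −ln(0.80259)/ln(1.02267) ≈ 9.812, so the balance reaches zero during payment 10.

10 months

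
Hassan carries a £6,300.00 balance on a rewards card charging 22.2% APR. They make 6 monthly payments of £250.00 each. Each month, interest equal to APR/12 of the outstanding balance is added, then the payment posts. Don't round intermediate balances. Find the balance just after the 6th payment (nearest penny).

£5,461.34

Monthly rate r = 22.2%/12 = 1.85% = 0.0185.
Each month: B ← B·(1+r) − £250.00.
Month 1: interest £116.55; balance after payment £6,166.55.
Month 2: interest £114.08; balance after payment £6,030.63.
Month 3: interest £111.57; balance after payment £5,892.20.
Month 4: interest £109.01; balance after payment £5,751.20.
Month 5: interest £106.40; balance after payment £5,607.60.
Month 6: interest £103.74; balance after payment £5,461.34.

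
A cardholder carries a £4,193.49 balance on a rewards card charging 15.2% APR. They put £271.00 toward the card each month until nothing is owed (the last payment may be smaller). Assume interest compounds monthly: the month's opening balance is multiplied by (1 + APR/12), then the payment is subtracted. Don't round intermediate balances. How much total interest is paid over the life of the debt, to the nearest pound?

£504

Monthly rate r = 15.2%/12 = 1.26667% = 0.0126667.
Payoff takes n = ⌈−ln(1 − rB₀/P)/ln(1+r)⌉ = ⌈17.332⌉ = 18 payments; the last is £90.42.
Total paid = 17·£271.00 + £90.42 = £4,697.42.
Total interest = total paid − principal = £4,697.42 − £4,193.49 = £503.93.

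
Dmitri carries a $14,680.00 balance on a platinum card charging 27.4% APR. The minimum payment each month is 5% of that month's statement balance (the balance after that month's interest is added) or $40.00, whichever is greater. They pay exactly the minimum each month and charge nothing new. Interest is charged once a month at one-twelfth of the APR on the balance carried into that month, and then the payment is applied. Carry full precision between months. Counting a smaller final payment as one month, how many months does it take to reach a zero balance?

Monthly rate r = 27.4%/12 = 2.28333% = 0.0228333.
While 5% of the post-interest balance exceeds $40.00, each month B ← (B·(1+r))·(1 − 0.05), i.e. B shrinks by the factor (1+r)·0.95 = 0.97169.
This holds for months 1–103. Entering month 104 the balance is $762.36; 5% of the post-interest balance is now below $40.00, so the flat $40.00 minimum applies from here.
From month 104 a fixed $40.00 at rate r clears $762.36 in 26 more payments. Total: 103 + 26 = 129 months.

129 months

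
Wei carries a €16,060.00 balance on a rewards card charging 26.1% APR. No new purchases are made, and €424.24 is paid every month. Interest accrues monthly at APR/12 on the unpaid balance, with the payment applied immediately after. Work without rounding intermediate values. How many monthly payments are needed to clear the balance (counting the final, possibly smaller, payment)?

81 months

Monthly rate r = 26.1%/12 = 2.175% = 0.02175.
Recurrence: B ← B·(1+r) − €424.24.
Month 1: interest €349.31; balance after payment €15,985.07.
Month 2: interest €347.68; balance after payment €15,908.50.
Closed form: n = −ln(1 − rB₀/P)/ln(1+r) = −ln(0.17663)/ln(1.02175) ≈ 80.573, so the balance reaches zero during payment 81.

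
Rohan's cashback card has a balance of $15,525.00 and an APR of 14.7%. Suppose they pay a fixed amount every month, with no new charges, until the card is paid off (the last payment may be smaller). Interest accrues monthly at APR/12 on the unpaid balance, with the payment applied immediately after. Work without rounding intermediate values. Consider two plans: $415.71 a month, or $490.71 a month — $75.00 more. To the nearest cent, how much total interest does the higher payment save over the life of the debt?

Monthly rate r = 14.7%/12 = 1.225% = 0.01225.
At $415.71/mo: n = ⌈−ln(1 − rB₀/P)/ln(1+r)⌉ = 51 payments (last $94.73); total interest = total paid − $15,525.00 = $5,355.23.
At $490.71/mo: 41 payments (last $133.06); total interest $4,236.46.
Interest saved = $5,355.23 − $4,236.46 = $1,118.77.

$1,118.77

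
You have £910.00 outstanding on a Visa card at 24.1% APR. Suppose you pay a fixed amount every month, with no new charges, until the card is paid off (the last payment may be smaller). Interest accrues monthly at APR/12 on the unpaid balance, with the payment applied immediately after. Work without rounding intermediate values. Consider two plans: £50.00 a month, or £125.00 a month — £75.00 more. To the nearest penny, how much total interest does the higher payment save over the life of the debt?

£150.31

Monthly rate r = 24.1%/12 = 2.00833% = 0.0200833.
At £50.00/mo: n = ⌈−ln(1 − rB₀/P)/ln(1+r)⌉ = 23 payments (last £44.03); total interest = total paid − £910.00 = £234.03.
At £125.00/mo: 8 payments (last £118.72); total interest £83.72.
Interest saved = £234.03 − £83.72 = £150.31.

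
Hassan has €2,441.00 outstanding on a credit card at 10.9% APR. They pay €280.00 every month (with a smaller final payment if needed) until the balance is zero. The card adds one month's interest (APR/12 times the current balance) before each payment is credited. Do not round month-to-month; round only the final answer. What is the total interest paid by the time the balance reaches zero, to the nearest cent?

€113.74

Monthly rate r = 10.9%/12 = 0.908333% = 0.00908333.
Payoff takes n = ⌈−ln(1 − rB₀/P)/ln(1+r)⌉ = ⌈9.124⌉ = 10 payments; the last is €34.74.
Total paid = 9·€280.00 + €34.74 = €2,554.74.
Total interest = total paid − principal = €2,554.74 − €2,441.00 = €113.74.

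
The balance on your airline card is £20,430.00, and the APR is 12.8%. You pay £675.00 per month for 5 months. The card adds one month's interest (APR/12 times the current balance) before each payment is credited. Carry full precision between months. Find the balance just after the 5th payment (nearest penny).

£18,095.32

Monthly rate r = 12.8%/12 = 1.06667% = 0.0106667.
Each month: B ← B·(1+r) − £675.00.
Month 1: interest £217.92; balance after payment £19,972.92.
Month 2: interest £213.04; balance after payment £19,510.96.
Month 3: interest £208.12; balance after payment £19,044.08.
Month 4: interest £203.14; balance after payment £18,572.22.
Month 5: interest £198.10; balance after payment £18,095.32.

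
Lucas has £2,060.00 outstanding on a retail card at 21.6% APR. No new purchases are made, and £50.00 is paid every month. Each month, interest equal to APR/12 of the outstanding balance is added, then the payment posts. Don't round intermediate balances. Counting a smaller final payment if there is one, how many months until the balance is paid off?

Monthly rate r = 21.6%/12 = 1.8% = 0.018.
Recurrence: B ← B·(1+r) − £50.00.
Month 1: interest £37.08; balance after payment £2,047.08.
Month 2: interest £36.85; balance after payment £2,033.93.
Closed form: n = −ln(1 − rB₀/P)/ln(1+r) = −ln(0.2584)/ln(1.018) ≈ 75.855, so the balance reaches zero during payment 76.

76 months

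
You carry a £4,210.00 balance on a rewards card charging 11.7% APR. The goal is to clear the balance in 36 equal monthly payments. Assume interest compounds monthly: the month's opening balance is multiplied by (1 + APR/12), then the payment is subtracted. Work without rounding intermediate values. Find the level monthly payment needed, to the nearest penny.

£139.23

Monthly rate r = 11.7%/12 = 0.975% = 0.00975.
Level-payment amortization: P = B₀·r / (1 − (1+r)^(−n)) = 4210.00·0.00975 / (1 − 1.00975^(−36)).
Denominator 1 − (1+r)^(−36) = 0.294818397.
P = 41.0475 / 0.294818397 ≈ 139.23.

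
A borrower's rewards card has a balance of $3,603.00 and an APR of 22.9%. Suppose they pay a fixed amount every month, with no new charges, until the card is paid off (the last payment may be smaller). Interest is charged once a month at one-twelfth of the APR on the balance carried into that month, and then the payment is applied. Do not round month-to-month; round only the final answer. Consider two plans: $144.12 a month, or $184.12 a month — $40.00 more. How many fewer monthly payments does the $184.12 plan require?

Monthly rate r = 22.9%/12 = 1.90833% = 0.0190833.
At $144.12/mo: n = ⌈−ln(1 − rB₀/P)/ln(1+r)⌉ = 35 payments (last $43.08); total interest = total paid − $3,603.00 = $1,340.16.
At $184.12/mo: 25 payments (last $134.96); total interest $950.84.
Payments saved = 35 − 25 = 10.

10 fewer payments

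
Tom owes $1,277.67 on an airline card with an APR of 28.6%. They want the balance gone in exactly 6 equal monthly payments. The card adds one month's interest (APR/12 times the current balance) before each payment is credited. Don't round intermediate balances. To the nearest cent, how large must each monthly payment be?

Monthly rate r = 28.6%/12 = 2.38333% = 0.0238333.
Level-payment amortization: P = B₀·r / (1 − (1+r)^(−n)) = 1277.67·0.0238333 / (1 − 1.02383^(−6)).
Denominator 1 − (1+r)^(−6) = 0.131790746.
P = 30.4511 / 0.131790746 ≈ 231.06.

$231.06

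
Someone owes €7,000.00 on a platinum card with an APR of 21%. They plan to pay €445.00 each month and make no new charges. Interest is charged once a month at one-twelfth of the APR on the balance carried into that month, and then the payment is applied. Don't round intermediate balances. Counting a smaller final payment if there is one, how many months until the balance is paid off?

19 payments

Monthly rate r = 21%/12 = 1.75% = 0.0175.
Recurrence: B ← B·(1+r) − €445.00.
Month 1: interest €122.50; balance after payment €6,677.50.
Month 2: interest €116.86; balance after payment €6,349.36.
Closed form: n = −ln(1 − rB₀/P)/ln(1+r) = −ln(0.72472)/ln(1.0175) ≈ 18.559, so the balance reaches zero during payment 19.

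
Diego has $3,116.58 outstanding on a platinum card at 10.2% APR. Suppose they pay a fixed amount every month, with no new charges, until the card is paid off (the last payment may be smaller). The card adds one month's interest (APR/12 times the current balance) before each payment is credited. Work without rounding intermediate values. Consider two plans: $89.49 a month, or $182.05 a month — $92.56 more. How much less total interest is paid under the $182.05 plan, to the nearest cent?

$328.73

Monthly rate r = 10.2%/12 = 0.85% = 0.0085.
At $89.49/mo: n = ⌈−ln(1 − rB₀/P)/ln(1+r)⌉ = 42 payments (last $42.17); total interest = total paid − $3,116.58 = $594.68.
At $182.05/mo: 19 payments (last $105.63); total interest $265.95.
Interest saved = $594.68 − $265.95 = $328.73.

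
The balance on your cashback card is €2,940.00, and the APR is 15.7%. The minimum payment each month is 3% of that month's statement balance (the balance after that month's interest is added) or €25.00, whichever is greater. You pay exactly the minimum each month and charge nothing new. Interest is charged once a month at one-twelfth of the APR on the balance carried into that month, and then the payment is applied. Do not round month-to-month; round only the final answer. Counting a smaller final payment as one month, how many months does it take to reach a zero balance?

Monthly rate r = 15.7%/12 = 1.30833% = 0.0130833.
While 3% of the post-interest balance exceeds €25.00, each month B ← (B·(1+r))·(1 − 0.03), i.e. B shrinks by the factor (1+r)·0.97 = 0.98269.
This holds for months 1–73. Entering month 74 the balance is €821.83; 3% of the post-interest balance is now below €25.00, so the flat €25.00 minimum applies from here.
From month 74 a fixed €25.00 at rate r clears €821.83 in 44 more payments. Total: 73 + 44 = 117 months.

117 months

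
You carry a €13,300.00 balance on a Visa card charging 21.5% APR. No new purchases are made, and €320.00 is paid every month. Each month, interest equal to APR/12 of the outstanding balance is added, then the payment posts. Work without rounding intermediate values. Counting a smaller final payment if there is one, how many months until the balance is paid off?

Monthly rate r = 21.5%/12 = 1.79167% = 0.0179167.
Recurrence: B ← B·(1+r) − €320.00.
Month 1: interest €238.29; balance after payment €13,218.29.
Month 2: interest €236.83; balance after payment €13,135.12.
Closed form: n = −ln(1 − rB₀/P)/ln(1+r) = −ln(0.25534)/ln(1.01792) ≈ 76.876, so the balance reaches zero during payment 77.

77 months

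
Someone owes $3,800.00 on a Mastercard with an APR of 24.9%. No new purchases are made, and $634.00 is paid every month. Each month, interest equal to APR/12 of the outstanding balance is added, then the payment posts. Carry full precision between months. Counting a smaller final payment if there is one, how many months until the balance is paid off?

Monthly rate r = 24.9%/12 = 2.075% = 0.02075.
Recurrence: B ← B·(1+r) − $634.00.
Month 1: interest $78.85; balance after payment $3,244.85.
Month 2: interest $67.33; balance after payment $2,678.18.
Closed form: n = −ln(1 − rB₀/P)/ln(1+r) = −ln(0.87563)/ln(1.02075) ≈ 6.467, so the balance reaches zero during payment 7.

7 payments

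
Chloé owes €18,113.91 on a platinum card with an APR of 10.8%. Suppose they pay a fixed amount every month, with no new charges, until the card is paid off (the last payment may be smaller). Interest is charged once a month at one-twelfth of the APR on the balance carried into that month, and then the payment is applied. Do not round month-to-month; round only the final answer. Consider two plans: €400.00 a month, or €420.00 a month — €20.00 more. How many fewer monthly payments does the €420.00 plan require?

Monthly rate r = 10.8%/12 = 0.9% = 0.009.
At €400.00/mo: n = ⌈−ln(1 − rB₀/P)/ln(1+r)⌉ = 59 payments (last €172.13); total interest = total paid − €18,113.91 = €5,258.22.
At €420.00/mo: 55 payments (last €349.52); total interest €4,915.61.
Payments saved = 59 − 55 = 4.

4 fewer payments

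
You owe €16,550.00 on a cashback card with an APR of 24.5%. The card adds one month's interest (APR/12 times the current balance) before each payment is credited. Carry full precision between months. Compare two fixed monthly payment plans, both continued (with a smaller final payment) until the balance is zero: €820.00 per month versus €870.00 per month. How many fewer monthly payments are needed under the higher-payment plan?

2 fewer payments

Monthly rate r = 24.5%/12 = 2.04167% = 0.0204167.
At €820.00/mo: n = ⌈−ln(1 − rB₀/P)/ln(1+r)⌉ = 27 payments (last €231.19); total interest = total paid − €16,550.00 = €5,001.19.
At €870.00/mo: 25 payments (last €285.56); total interest €4,615.56.
Payments saved = 27 − 25 = 2.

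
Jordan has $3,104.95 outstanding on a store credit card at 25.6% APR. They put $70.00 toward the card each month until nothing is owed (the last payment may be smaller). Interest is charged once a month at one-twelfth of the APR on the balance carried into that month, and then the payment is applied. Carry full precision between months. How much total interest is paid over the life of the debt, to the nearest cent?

$6,590.90

Monthly rate r = 25.6%/12 = 2.13333% = 0.0213333.
Payoff takes n = ⌈−ln(1 − rB₀/P)/ln(1+r)⌉ = ⌈138.510⌉ = 139 payments; the last is $35.85.
Total paid = 138·$70.00 + $35.85 = $9,695.85.
Total interest = total paid − principal = $9,695.85 − $3,104.95 = $6,590.90.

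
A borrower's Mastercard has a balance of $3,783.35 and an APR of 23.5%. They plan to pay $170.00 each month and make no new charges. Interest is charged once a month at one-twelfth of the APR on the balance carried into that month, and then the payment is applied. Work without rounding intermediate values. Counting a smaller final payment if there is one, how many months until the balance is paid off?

Monthly rate r = 23.5%/12 = 1.95833% = 0.0195833.
Recurrence: B ← B·(1+r) − $170.00.
Month 1: interest $74.09; balance after payment $3,687.44.
Month 2: interest $72.21; balance after payment $3,589.65.
Closed form: n = −ln(1 − rB₀/P)/ln(1+r) = −ln(0.56417)/ln(1.01958) ≈ 29.514, so the balance reaches zero during payment 30.

30 months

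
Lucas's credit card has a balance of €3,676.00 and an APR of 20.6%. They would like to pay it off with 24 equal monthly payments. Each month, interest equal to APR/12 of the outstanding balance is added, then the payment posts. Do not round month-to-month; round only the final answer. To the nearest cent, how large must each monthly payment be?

Monthly rate r = 20.6%/12 = 1.71667% = 0.0171667.
Level-payment amortization: P = B₀·r / (1 − (1+r)^(−n)) = 3676.00·0.0171667 / (1 − 1.01717^(−24)).
Denominator 1 − (1+r)^(−24) = 0.335355936.
P = 63.1047 / 0.335355936 ≈ 188.17.

€188.17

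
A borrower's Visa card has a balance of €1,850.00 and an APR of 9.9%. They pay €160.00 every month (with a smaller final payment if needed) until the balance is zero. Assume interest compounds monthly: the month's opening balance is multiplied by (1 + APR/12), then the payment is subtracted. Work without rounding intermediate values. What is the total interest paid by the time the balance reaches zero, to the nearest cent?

€102.40

Monthly rate r = 9.9%/12 = 0.825% = 0.00825.
Payoff takes n = ⌈−ln(1 − rB₀/P)/ln(1+r)⌉ = ⌈12.202⌉ = 13 payments; the last is €32.40.
Total paid = 12·€160.00 + €32.40 = €1,952.40.
Total interest = total paid − principal = €1,952.40 − €1,850.00 = €102.40.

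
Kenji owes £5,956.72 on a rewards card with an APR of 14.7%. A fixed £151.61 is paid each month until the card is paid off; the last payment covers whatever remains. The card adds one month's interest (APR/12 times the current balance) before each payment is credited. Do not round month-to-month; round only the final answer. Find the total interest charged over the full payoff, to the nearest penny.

Monthly rate r = 14.7%/12 = 1.225% = 0.01225.
Payoff takes n = ⌈−ln(1 − rB₀/P)/ln(1+r)⌉ = ⌈53.914⌉ = 54 payments; the last is £138.58.
Total paid = 53·£151.61 + £138.58 = £8,173.91.
Total interest = total paid − principal = £8,173.91 − £5,956.72 = £2,217.19.

£2,217.19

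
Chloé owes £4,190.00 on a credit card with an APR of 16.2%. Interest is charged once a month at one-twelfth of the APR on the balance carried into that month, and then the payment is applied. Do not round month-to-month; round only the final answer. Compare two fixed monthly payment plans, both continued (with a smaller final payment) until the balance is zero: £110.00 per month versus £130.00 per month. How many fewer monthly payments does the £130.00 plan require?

11 fewer payments

Monthly rate r = 16.2%/12 = 1.35% = 0.0135.
At £110.00/mo: n = ⌈−ln(1 − rB₀/P)/ln(1+r)⌉ = 54 payments (last £92.80); total interest = total paid − £4,190.00 = £1,732.80.
At £130.00/mo: 43 payments (last £77.06); total interest £1,347.06.
Payments saved = 54 − 43 = 11.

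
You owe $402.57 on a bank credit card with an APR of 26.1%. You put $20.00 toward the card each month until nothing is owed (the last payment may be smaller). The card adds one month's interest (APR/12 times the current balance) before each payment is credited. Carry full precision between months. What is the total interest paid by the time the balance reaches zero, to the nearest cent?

$132.76

Monthly rate r = 26.1%/12 = 2.175% = 0.02175.
Payoff takes n = ⌈−ln(1 − rB₀/P)/ln(1+r)⌉ = ⌈26.765⌉ = 27 payments; the last is $15.33.
Total paid = 26·$20.00 + $15.33 = $535.33.
Total interest = total paid − principal = $535.33 − $402.57 = $132.76.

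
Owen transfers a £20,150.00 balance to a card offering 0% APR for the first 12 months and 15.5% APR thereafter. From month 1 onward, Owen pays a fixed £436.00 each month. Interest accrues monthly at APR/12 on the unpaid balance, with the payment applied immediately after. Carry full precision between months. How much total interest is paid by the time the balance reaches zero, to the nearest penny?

£4,899.09

Promo months 1–12 at r₀ = 0%/12 = 0; months 13+ at r₁ = 15.5%/12 = 0.0129167.
After month 12 (no interest yet): B = £20,150.00 − 12·£436.00 = £14,918.00.
Then at r₁ with £436.00/mo: n₂ = −ln(1 − r₁·B/P)/ln(1+r₁) ≈ 45.45 → 46 more payments.
Total paid = 57·£436.00 + £197.09 = £25,049.09; interest = £25,049.09 − £20,150.00 = £4,899.09.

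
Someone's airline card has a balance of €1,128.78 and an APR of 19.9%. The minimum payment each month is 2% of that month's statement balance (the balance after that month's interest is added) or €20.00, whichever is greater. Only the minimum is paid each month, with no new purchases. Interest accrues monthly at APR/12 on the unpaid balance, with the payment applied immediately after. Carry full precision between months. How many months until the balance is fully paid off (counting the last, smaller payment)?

140 months

Monthly rate r = 19.9%/12 = 1.65833% = 0.0165833.
While 2% of the post-interest balance exceeds €20.00, each month B ← (B·(1+r))·(1 − 0.02), i.e. B shrinks by the factor (1+r)·0.98 = 0.99625.
This holds for months 1–37. Entering month 38 the balance is €982.35; 2% of the post-interest balance is now below €20.00, so the flat €20.00 minimum applies from here.
From month 38 a fixed €20.00 at rate r clears €982.35 in 103 more payments. Total: 37 + 103 = 140 months.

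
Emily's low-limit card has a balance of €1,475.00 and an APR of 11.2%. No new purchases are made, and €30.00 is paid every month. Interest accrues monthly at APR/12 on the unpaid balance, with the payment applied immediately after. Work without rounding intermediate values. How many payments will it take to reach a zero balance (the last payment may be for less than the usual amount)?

Monthly rate r = 11.2%/12 = 0.933333% = 0.00933333.
Recurrence: B ← B·(1+r) − €30.00.
Month 1: interest €13.77; balance after payment €1,458.77.
Month 2: interest €13.62; balance after payment €1,442.38.
Closed form: n = −ln(1 − rB₀/P)/ln(1+r) = −ln(0.54111)/ln(1.00933) ≈ 66.106, so the balance reaches zero during payment 67.

67 payments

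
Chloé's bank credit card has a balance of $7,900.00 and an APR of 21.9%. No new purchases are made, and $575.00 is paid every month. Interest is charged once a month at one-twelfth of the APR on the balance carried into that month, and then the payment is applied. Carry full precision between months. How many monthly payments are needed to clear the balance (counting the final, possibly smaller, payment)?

Monthly rate r = 21.9%/12 = 1.825% = 0.01825.
Recurrence: B ← B·(1+r) − $575.00.
Month 1: interest $144.17; balance after payment $7,469.18.
Month 2: interest $136.31; balance after payment $7,030.49.
Closed form: n = −ln(1 − rB₀/P)/ln(1+r) = −ln(0.74926)/ln(1.01825) ≈ 15.961, so the balance reaches zero during payment 16.

16 payments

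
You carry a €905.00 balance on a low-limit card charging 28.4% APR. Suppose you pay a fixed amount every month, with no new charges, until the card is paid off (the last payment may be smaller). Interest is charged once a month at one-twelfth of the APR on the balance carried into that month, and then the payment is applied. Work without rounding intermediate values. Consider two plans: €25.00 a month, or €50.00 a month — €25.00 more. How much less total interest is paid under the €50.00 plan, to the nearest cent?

Monthly rate r = 28.4%/12 = 2.36667% = 0.0236667.
At €25.00/mo: n = ⌈−ln(1 − rB₀/P)/ln(1+r)⌉ = 84 payments (last €1.73); total interest = total paid − €905.00 = €1,171.73.
At €50.00/mo: 24 payments (last €45.51); total interest €290.51.
Interest saved = €1,171.73 − €290.51 = €881.22.

€881.22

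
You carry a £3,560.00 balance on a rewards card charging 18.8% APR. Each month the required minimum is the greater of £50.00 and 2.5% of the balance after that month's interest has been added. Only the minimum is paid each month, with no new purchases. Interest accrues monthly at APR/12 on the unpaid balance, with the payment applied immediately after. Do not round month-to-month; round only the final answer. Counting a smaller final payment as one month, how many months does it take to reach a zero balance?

123 months

Monthly rate r = 18.8%/12 = 1.56667% = 0.0156667.
While 2.5% of the post-interest balance exceeds £50.00, each month B ← (B·(1+r))·(1 − 0.025), i.e. B shrinks by the factor (1+r)·0.975 = 0.99028.
This holds for months 1–61. Entering month 62 the balance is £1,961.35; 2.5% of the post-interest balance is now below £50.00, so the flat £50.00 minimum applies from here.
From month 62 a fixed £50.00 at rate r clears £1,961.35 in 62 more payments. Total: 61 + 62 = 123 months.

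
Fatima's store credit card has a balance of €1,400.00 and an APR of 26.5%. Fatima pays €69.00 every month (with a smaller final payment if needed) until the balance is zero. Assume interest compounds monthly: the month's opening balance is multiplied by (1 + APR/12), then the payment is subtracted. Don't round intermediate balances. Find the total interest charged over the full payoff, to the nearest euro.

€478

Monthly rate r = 26.5%/12 = 2.20833% = 0.0220833.
Payoff takes n = ⌈−ln(1 − rB₀/P)/ln(1+r)⌉ = ⌈27.209⌉ = 28 payments; the last is €14.55.
Total paid = 27·€69.00 + €14.55 = €1,877.55.
Total interest = total paid − principal = €1,877.55 − €1,400.00 = €477.55.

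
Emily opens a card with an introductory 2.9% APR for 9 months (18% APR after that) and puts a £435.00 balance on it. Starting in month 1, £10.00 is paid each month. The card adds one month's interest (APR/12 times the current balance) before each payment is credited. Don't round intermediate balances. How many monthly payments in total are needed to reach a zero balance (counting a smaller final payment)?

60 payments

Promo months 1–9 at r₀ = 2.9%/12 = 0.00241667; months 10+ at r₁ = 18%/12 = 0.015.
After month 9: iterate B ← B·(1+r₀) − £10.00 for 9 months → £353.68.
Then at r₁ with £10.00/mo: n₂ = −ln(1 − r₁·B/P)/ln(1+r₁) ≈ 50.79 → 51 more payments.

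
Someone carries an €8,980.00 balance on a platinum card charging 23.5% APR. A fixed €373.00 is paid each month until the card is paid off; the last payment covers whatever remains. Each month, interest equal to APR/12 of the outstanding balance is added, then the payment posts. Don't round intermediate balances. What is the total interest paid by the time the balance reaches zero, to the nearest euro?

€3,284

Monthly rate r = 23.5%/12 = 1.95833% = 0.0195833.
Payoff takes n = ⌈−ln(1 − rB₀/P)/ln(1+r)⌉ = ⌈32.879⌉ = 33 payments; the last is €328.23.
Total paid = 32·€373.00 + €328.23 = €12,264.23.
Total interest = total paid − principal = €12,264.23 − €8,980.00 = €3,284.23.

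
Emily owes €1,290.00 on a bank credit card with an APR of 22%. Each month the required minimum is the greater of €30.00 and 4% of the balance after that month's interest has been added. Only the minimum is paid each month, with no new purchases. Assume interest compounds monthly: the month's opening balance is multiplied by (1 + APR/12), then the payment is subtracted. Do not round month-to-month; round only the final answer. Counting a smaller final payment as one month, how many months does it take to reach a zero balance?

Monthly rate r = 22%/12 = 1.83333% = 0.0183333.
While 4% of the post-interest balance exceeds €30.00, each month B ← (B·(1+r))·(1 − 0.04), i.e. B shrinks by the factor (1+r)·0.96 = 0.9776.
This holds for months 1–25. Entering month 26 the balance is €732.18; 4% of the post-interest balance is now below €30.00, so the flat €30.00 minimum applies from here.
From month 26 a fixed €30.00 at rate r clears €732.18 in 33 more payments. Total: 25 + 33 = 58 months.

58 months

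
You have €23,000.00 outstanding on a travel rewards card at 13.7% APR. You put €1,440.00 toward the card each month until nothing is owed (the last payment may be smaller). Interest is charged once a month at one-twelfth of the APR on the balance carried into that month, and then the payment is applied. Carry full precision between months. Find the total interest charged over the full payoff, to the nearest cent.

€2,539.08

Monthly rate r = 13.7%/12 = 1.14167% = 0.0114167.
Payoff takes n = ⌈−ln(1 − rB₀/P)/ln(1+r)⌉ = ⌈17.734⌉ = 18 payments; the last is €1,059.08.
Total paid = 17·€1,440.00 + €1,059.08 = €25,539.08.
Total interest = total paid − principal = €25,539.08 − €23,000.00 = €2,539.08.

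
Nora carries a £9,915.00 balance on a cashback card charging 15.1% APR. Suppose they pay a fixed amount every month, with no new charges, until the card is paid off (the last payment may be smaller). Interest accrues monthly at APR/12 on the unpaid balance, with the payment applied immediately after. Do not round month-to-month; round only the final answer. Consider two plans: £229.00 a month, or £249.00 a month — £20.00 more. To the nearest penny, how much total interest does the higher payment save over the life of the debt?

£568.73

Monthly rate r = 15.1%/12 = 1.25833% = 0.0125833.
At £229.00/mo: n = ⌈−ln(1 − rB₀/P)/ln(1+r)⌉ = 63 payments (last £215.50); total interest = total paid − £9,915.00 = £4,498.50.
At £249.00/mo: 56 payments (last £149.77); total interest £3,929.77.
Interest saved = £4,498.50 − £3,929.77 = £568.73.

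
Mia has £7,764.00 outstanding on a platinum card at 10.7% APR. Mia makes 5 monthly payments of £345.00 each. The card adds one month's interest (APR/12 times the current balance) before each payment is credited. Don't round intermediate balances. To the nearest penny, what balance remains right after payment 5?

Monthly rate r = 10.7%/12 = 0.891667% = 0.00891667.
Each month: B ← B·(1+r) − £345.00.
Month 1: interest £69.23; balance after payment £7,488.23.
Month 2: interest £66.77; balance after payment £7,210.00.
Month 3: interest £64.29; balance after payment £6,929.29.
Month 4: interest £61.79; balance after payment £6,646.07.
Month 5: interest £59.26; balance after payment £6,360.34.

£6,360.34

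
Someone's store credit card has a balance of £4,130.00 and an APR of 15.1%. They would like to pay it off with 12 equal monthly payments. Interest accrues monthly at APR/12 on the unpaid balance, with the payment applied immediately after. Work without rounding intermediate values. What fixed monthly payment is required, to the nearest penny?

Monthly rate r = 15.1%/12 = 1.25833% = 0.0125833.
Level-payment amortization: P = B₀·r / (1 − (1+r)^(−n)) = 4130.00·0.0125833 / (1 − 1.01258^(−12)).
Denominator 1 − (1+r)^(−12) = 0.139341817.
P = 51.9692 / 0.139341817 ≈ 372.96.

£372.96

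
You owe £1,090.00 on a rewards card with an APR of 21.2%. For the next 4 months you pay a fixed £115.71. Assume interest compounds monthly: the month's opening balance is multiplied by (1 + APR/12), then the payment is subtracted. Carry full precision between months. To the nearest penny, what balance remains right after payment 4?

Monthly rate r = 21.2%/12 = 1.76667% = 0.0176667.
Each month: B ← B·(1+r) − £115.71.
Month 1: interest £19.26; balance after payment £993.55.
Month 2: interest £17.55; balance after payment £895.39.
Month 3: interest £15.82; balance after payment £795.50.
Month 4: interest £14.05; balance after payment £693.84.

£693.84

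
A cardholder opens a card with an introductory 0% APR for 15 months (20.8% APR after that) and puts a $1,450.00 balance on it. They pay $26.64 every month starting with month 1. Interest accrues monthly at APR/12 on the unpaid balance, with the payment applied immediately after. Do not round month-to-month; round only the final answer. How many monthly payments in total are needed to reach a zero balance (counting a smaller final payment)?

Promo months 1–15 at r₀ = 0%/12 = 0; months 16+ at r₁ = 20.8%/12 = 0.0173333.
After month 15 (no interest yet): B = $1,450.00 − 15·$26.64 = $1,050.40.
Then at r₁ with $26.64/mo: n₂ = −ln(1 − r₁·B/P)/ln(1+r₁) ≈ 66.93 → 67 more payments.

82 months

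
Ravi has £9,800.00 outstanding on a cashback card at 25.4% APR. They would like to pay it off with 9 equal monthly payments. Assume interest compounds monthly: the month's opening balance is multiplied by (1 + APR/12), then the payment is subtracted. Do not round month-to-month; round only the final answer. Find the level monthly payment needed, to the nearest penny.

£1,207.35

Monthly rate r = 25.4%/12 = 2.11667% = 0.0211667.
Level-payment amortization: P = B₀·r / (1 − (1+r)^(−n)) = 9800.00·0.0211667 / (1 − 1.02117^(−9)).
Denominator 1 − (1+r)^(−9) = 0.171809336.
P = 207.433 / 0.171809336 ≈ 1207.35.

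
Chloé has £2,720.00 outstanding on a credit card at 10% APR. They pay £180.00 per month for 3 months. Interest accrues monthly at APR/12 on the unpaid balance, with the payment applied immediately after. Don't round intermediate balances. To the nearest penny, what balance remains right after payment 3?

Monthly rate r = 10%/12 = 0.833333% = 0.00833333.
Each month: B ← B·(1+r) − £180.00.
Month 1: interest £22.67; balance after payment £2,562.67.
Month 2: interest £21.36; balance after payment £2,404.02.
Month 3: interest £20.03; balance after payment £2,244.06.

£2,244.06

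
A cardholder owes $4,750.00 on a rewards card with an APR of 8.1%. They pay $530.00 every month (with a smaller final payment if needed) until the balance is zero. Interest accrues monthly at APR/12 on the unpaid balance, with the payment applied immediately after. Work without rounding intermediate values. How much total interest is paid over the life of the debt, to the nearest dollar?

$167

Monthly rate r = 8.1%/12 = 0.675% = 0.00675.
Payoff takes n = ⌈−ln(1 − rB₀/P)/ln(1+r)⌉ = ⌈9.276⌉ = 10 payments; the last is $146.62.
Total paid = 9·$530.00 + $146.62 = $4,916.62.
Total interest = total paid − principal = $4,916.62 − $4,750.00 = $166.62.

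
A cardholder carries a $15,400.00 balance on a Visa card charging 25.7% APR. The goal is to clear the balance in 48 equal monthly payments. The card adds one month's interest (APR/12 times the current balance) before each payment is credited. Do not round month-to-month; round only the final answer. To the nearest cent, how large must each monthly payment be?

Monthly rate r = 25.7%/12 = 2.14167% = 0.0214167.
Level-payment amortization: P = B₀·r / (1 − (1+r)^(−n)) = 15400.00·0.0214167 / (1 − 1.02142^(−48)).
Denominator 1 − (1+r)^(−48) = 0.638374641.
P = 329.817 / 0.638374641 ≈ 516.65.

$516.65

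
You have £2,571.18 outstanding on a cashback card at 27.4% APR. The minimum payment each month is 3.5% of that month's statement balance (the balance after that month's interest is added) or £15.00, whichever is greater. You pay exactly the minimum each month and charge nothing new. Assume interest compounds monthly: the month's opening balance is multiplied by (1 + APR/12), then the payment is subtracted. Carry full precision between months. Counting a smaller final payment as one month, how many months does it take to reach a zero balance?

Monthly rate r = 27.4%/12 = 2.28333% = 0.0228333.
While 3.5% of the post-interest balance exceeds £15.00, each month B ← (B·(1+r))·(1 − 0.035), i.e. B shrinks by the factor (1+r)·0.965 = 0.98703.
This holds for months 1–140. Entering month 141 the balance is £413.66; 3.5% of the post-interest balance is now below £15.00, so the flat £15.00 minimum applies from here.
From month 141 a fixed £15.00 at rate r clears £413.66 in 45 more payments. Total: 140 + 45 = 185 months.

185 months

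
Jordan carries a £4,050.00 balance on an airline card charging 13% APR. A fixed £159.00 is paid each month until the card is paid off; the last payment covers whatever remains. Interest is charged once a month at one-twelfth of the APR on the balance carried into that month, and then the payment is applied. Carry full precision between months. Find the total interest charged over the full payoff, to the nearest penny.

Monthly rate r = 13%/12 = 1.08333% = 0.0108333.
Payoff takes n = ⌈−ln(1 − rB₀/P)/ln(1+r)⌉ = ⌈29.966⌉ = 30 payments; the last is £153.62.
Total paid = 29·£159.00 + £153.62 = £4,764.62.
Total interest = total paid − principal = £4,764.62 − £4,050.00 = £714.62.

£714.62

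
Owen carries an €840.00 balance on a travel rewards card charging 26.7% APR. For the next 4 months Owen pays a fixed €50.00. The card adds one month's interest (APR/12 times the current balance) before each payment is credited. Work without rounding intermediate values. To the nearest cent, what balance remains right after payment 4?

€710.52

Monthly rate r = 26.7%/12 = 2.225% = 0.02225.
Each month: B ← B·(1+r) − €50.00.
Month 1: interest €18.69; balance after payment €808.69.
Month 2: interest €17.99; balance after payment €776.68.
Month 3: interest €17.28; balance after payment €743.96.
Month 4: interest €16.55; balance after payment €710.52.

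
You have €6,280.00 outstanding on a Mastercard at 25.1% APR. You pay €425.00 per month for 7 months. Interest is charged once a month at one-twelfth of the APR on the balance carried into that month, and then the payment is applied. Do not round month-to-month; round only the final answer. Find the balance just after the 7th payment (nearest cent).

€4,090.92

Monthly rate r = 25.1%/12 = 2.09167% = 0.0209167.
Each month: B ← B·(1+r) − €425.00.
Month 1: interest €131.36; balance after payment €5,986.36.
Month 2: interest €125.21; balance after payment €5,686.57.
Month 3: interest €118.94; balance after payment €5,380.52.
Month 4: interest €112.54; balance after payment €5,068.06.
Month 5: interest €106.01; balance after payment €4,749.06.
Month 6: interest €99.33; balance after payment €4,423.40.
Month 7: interest €92.52; balance after payment €4,090.92.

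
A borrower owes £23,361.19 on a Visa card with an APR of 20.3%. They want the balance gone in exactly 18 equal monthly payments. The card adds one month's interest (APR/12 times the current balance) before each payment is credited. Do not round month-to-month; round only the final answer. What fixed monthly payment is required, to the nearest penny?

£1,516.32

Monthly rate r = 20.3%/12 = 1.69167% = 0.0169167.
Level-payment amortization: P = B₀·r / (1 − (1+r)^(−n)) = 23361.19·0.0169167 / (1 − 1.01692^(−18)).
Denominator 1 − (1+r)^(−18) = 0.260627275.
P = 395.193 / 0.260627275 ≈ 1516.32.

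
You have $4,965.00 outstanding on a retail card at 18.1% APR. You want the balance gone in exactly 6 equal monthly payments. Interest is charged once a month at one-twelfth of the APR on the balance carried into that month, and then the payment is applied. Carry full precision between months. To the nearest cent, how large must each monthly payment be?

$871.73

Monthly rate r = 18.1%/12 = 1.50833% = 0.0150833.
Level-payment amortization: P = B₀·r / (1 − (1+r)^(−n)) = 4965.00·0.0150833 / (1 − 1.01508^(−6)).
Denominator 1 − (1+r)^(−6) = 0.0859081914.
P = 74.8888 / 0.0859081914 ≈ 871.73.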